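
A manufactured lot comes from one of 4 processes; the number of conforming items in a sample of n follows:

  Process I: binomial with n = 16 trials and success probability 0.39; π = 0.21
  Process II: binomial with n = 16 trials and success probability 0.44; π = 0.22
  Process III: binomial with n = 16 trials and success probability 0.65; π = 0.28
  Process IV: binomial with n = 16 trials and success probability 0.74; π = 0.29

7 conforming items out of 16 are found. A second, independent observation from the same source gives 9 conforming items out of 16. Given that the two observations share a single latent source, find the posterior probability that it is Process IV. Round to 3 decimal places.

By Bayes' theorem, P(k | x) = π_k f_k(x) / Σ_j π_j f_j(x).
Since both observations come from the same component, the likelihood for component k is f_k(x₁)·f_k(x₂).
  L_I = [0.183589] × [0.0750441] = 0.0137773
  L_II = [0.197828] × [0.122128] = 0.0241604
  L_III = [0.044201] × [0.152448] = 0.00673836
  L_IV = [0.00754759] × [0.0611399] = 0.000461459
Prior × likelihood for each component:
  π_I·L_I = 0.21 × 0.0137773 = 0.00289323
  π_II·L_II = 0.22 × 0.0241604 = 0.00531528
  π_III·L_III = 0.28 × 0.00673836 = 0.00188674
  π_IV·L_IV = 0.29 × 0.000461459 = 0.000133823
Evidence: 0.00289323 + 0.00531528 + 0.00188674 + 0.000133823 = 0.0102291
P(Process IV | x₁,x₂) = 0.000133823 / 0.0102291 ≈ 0.013

0.013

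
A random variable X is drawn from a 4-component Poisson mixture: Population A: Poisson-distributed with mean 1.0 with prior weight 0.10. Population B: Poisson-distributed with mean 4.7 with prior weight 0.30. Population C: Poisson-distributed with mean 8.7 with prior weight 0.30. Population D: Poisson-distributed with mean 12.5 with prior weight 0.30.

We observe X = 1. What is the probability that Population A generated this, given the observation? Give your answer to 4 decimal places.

0.7349

The responsibility of component k is w_k f_k(x) divided by Σ_j w_j f_j(x).
Component likelihoods at x = 1:
  L_A = e^(−1.0)·1.0^1/1! = 0.367879
  L_B = e^(−4.7)·4.7^1/1! = 0.0427478
  L_C = e^(−8.7)·8.7^1/1! = 0.0014493
  L_D = e^(−12.5)·12.5^1/1! = 4.65832e-05
Prior × likelihood for each component:
  w_A·L_A = 0.10 × 0.367879 = 0.0367879
  w_B·L_B = 0.30 × 0.0427478 = 0.0128243
  w_C·L_C = 0.30 × 0.0014493 = 0.000434789
  w_D·L_D = 0.30 × 4.65832e-05 = 1.39749e-05
Marginal: 0.0367879 + 0.0128243 + 0.000434789 + 1.39749e-05 = 0.050061
P(Population A | data) = 0.0367879 / 0.050061 ≈ 0.7349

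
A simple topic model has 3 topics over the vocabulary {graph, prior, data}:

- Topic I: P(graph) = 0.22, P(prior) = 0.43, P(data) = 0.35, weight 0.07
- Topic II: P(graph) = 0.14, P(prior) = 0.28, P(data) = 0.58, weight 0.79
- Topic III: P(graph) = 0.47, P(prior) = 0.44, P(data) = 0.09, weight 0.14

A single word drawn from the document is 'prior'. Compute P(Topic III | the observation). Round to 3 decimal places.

The responsibility of component k is π_k f_k(x) divided by Σ_j π_j f_j(x).
Component likelihoods at x = 'prior':
  L_I = 0.43
  L_II = 0.28
  L_III = 0.44
Weight by the priors:
  π_I·L_I = 0.07 × 0.43 = 0.0301
  π_II·L_II = 0.79 × 0.28 = 0.2212
  π_III·L_III = 0.14 × 0.44 = 0.0616
Evidence: 0.0301 + 0.2212 + 0.0616 = 0.3129
P(Topic III | x) = 0.0616 / 0.3129 ≈ 0.197

0.197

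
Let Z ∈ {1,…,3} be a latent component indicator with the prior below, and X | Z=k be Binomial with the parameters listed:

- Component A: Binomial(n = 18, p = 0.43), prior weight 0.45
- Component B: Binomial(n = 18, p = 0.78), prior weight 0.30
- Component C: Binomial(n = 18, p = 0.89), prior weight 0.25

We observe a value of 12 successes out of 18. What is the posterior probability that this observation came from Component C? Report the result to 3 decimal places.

0.045

The responsibility of component k is π_k f_k(x) divided by Σ_j π_j f_j(x).
Component likelihoods at x = 12 successes out of 18:
  p_A = 0.0254415
  p_B = 0.106744
  p_C = 0.00812284
Prior × likelihood for each component:
  π_A·p_A = 0.45 × 0.0254415 = 0.0114487
  π_B·p_B = 0.30 × 0.106744 = 0.0320232
  π_C·p_C = 0.25 × 0.00812284 = 0.00203071
Sum: 0.0114487 + 0.0320232 + 0.00203071 = 0.0455025
Responsibility of Component C: 0.00203071 / 0.0455025 ≈ 0.045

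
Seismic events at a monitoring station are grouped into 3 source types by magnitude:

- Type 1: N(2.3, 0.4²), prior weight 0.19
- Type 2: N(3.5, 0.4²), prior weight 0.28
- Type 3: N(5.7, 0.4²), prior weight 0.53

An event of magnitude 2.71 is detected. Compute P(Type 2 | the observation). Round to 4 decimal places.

0.2617

The responsibility of component k is π_k f_k(x) divided by Σ_j π_j f_j(x).
Component likelihoods at x = 2.71:
  f_1 = (1/(0.4·√(2π)))·exp(−(2.71−2.3)²/(2·0.4²)) = 0.997356·exp(-0.52531) = 0.589807
  f_2 = (1/(0.4·√(2π)))·exp(−(2.71−3.5)²/(2·0.4²)) = 0.997356·exp(-1.95031) = 0.141854
  f_3 = (1/(0.4·√(2π)))·exp(−(2.71−5.7)²/(2·0.4²)) = 0.997356·exp(-27.93781) = 7.33858e-13
Multiply by the mixture weights:
  π_1·f_1 = 0.19 × 0.589807 = 0.112063
  π_2·f_2 = 0.28 × 0.141854 = 0.039719
  π_3·f_3 = 0.53 × 7.33858e-13 = 3.88945e-13
Evidence: 0.112063 + 0.039719 + 3.88945e-13 = 0.151782
P(Type 2 | data) = 0.039719 / 0.151782 ≈ 0.2617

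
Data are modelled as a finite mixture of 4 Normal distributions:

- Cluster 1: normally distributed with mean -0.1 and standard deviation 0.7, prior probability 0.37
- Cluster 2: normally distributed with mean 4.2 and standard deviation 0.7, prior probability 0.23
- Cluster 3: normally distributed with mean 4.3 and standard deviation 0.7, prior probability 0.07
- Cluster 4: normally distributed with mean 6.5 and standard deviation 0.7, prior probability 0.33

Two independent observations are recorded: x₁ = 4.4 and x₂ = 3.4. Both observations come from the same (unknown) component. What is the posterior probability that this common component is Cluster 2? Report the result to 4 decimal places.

0.7912

Apply Bayes' rule: the posterior for each component is proportional to its prior times its likelihood at x.
Since both observations come from the same component, the likelihood for component k is f_k(x₁)·f_k(x₂).
  L_1 = [(1/(0.7·√(2π)))·exp(−(4.4−-0.1)²/(2·0.7²)) = 0.569918·exp(-20.66327) = 6.0516e-10] × [2.12389e-06] = 1.28529e-15
  L_2 = [(1/(0.7·√(2π)))·exp(−(4.4−4.2)²/(2·0.7²)) = 0.569918·exp(-0.04082) = 0.547124] × [0.296614] = 0.162284
  L_3 = [(1/(0.7·√(2π)))·exp(−(4.4−4.3)²/(2·0.7²)) = 0.569918·exp(-0.01020) = 0.564132] × [0.249376] = 0.140681
  L_4 = [(1/(0.7·√(2π)))·exp(−(4.4−6.5)²/(2·0.7²)) = 0.569918·exp(-4.50000) = 0.00633121] × [3.14099e-05] = 1.98863e-07
Prior × likelihood for each component:
  w_1·L_1 = 0.37 × 1.28529e-15 = 4.75557e-16
  w_2·L_2 = 0.23 × 0.162284 = 0.0373254
  w_3·L_3 = 0.07 × 0.140681 = 0.00984766
  w_4·L_4 = 0.33 × 1.98863e-07 = 6.56248e-08
Normaliser: 4.75557e-16 + 0.0373254 + 0.00984766 + 6.56248e-08 = 0.0471731
Responsibility of Cluster 2: 0.0373254 / 0.0471731 ≈ 0.7912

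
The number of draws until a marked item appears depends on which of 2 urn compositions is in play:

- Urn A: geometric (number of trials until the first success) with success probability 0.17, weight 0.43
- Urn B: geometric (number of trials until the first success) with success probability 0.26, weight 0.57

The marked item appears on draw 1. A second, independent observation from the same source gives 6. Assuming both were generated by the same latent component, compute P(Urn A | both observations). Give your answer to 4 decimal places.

The responsibility of component k is π_k f_k(x) divided by Σ_j π_j f_j(x).
Since both observations come from the same component, the likelihood for component k is f_k(x₁)·f_k(x₂).
  f_A = [0.17] × [0.0669637] = 0.0113838
  f_B = [0.26] × [0.0576942] = 0.0150005
Prior × likelihood for each component:
  π_A·f_A = 0.43 × 0.0113838 = 0.00489505
  π_B·f_B = 0.57 × 0.0150005 = 0.00855028
Denominator: 0.00489505 + 0.00855028 = 0.0134453
Responsibility of Urn A: 0.00489505 / 0.0134453 ≈ 0.3641

0.3641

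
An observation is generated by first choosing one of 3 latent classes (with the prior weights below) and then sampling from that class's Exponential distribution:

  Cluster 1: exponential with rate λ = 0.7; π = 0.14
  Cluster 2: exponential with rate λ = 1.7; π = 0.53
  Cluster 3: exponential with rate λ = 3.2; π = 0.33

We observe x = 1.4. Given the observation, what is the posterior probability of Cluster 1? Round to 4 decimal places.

0.2784

Apply Bayes' rule: the posterior for each component is proportional to its prior times its likelihood at x.
Component likelihoods at x = 1.4:
  f_1 = 0.7·e^(−0.7·1.4) = 0.7·e^(−0.9800) = 0.262718
  f_2 = 1.7·e^(−1.7·1.4) = 1.7·e^(−2.3800) = 0.157336
  f_3 = 3.2·e^(−3.2·1.4) = 3.2·e^(−4.4800) = 0.0362669
Multiply by the mixture weights:
  P(Z=1)·f_1 = 0.14 × 0.262718 = 0.0367805
  P(Z=2)·f_2 = 0.53 × 0.157336 = 0.0833881
  P(Z=3)·f_3 = 0.33 × 0.0362669 = 0.0119681
Normaliser: 0.0367805 + 0.0833881 + 0.0119681 = 0.132137
Responsibility of Cluster 1: 0.0367805 / 0.132137 ≈ 0.2784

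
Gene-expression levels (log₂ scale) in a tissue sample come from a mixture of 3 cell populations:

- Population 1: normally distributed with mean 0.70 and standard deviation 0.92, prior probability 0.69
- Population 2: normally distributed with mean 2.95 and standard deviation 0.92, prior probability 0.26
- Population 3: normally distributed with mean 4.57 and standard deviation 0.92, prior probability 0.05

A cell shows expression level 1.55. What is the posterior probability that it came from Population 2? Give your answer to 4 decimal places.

Apply Bayes' rule: the posterior for each component is proportional to its prior times its likelihood at x.
Component likelihoods at x = 1.55:
  f_1 = (1/(0.92·√(2π)))·exp(−(1.55−0.70)²/(2·0.92²)) = 0.433633·exp(-0.42681) = 0.282984
  f_2 = (1/(0.92·√(2π)))·exp(−(1.55−2.95)²/(2·0.92²)) = 0.433633·exp(-1.15784) = 0.136231
  f_3 = (1/(0.92·√(2π)))·exp(−(1.55−4.57)²/(2·0.92²)) = 0.433633·exp(-5.38776) = 0.00198266
Prior × likelihood for each component:
  P(Z=1)·f_1 = 0.69 × 0.282984 = 0.195259
  P(Z=2)·f_2 = 0.26 × 0.136231 = 0.0354201
  P(Z=3)·f_3 = 0.05 × 0.00198266 = 9.91329e-05
Marginal: 0.195259 + 0.0354201 + 9.91329e-05 = 0.230778
Responsibility of Population 2: 0.0354201 / 0.230778 ≈ 0.1535

0.1535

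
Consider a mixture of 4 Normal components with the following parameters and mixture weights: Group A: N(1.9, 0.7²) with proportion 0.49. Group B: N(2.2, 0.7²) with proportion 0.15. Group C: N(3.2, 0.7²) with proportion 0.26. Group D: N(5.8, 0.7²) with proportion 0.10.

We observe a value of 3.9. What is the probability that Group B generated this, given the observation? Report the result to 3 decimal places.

By Bayes' theorem, P(k | x) = w_k f_k(x) / Σ_j w_j f_j(x).
Normal densities:
  L_A = (1/(0.7·√(2π)))·exp(−(3.9−1.9)²/(2·0.7²)) = 0.569918·exp(-4.08163) = 0.00962014
  L_B = (1/(0.7·√(2π)))·exp(−(3.9−2.2)²/(2·0.7²)) = 0.569918·exp(-2.94898) = 0.0298598
  L_C = (1/(0.7·√(2π)))·exp(−(3.9−3.2)²/(2·0.7²)) = 0.569918·exp(-0.50000) = 0.345672
  L_D = (1/(0.7·√(2π)))·exp(−(3.9−5.8)²/(2·0.7²)) = 0.569918·exp(-3.68367) = 0.0143223
Prior × likelihood for each component:
  w_A·L_A = 0.49 × 0.00962014 = 0.00471387
  w_B·L_B = 0.15 × 0.0298598 = 0.00447897
  w_C·L_C = 0.26 × 0.345672 = 0.0898748
  w_D·L_D = 0.10 × 0.0143223 = 0.00143223
Denominator: 0.00471387 + 0.00447897 + 0.0898748 + 0.00143223 = 0.1005
P(Group B | data) ≈ 0.045

0.045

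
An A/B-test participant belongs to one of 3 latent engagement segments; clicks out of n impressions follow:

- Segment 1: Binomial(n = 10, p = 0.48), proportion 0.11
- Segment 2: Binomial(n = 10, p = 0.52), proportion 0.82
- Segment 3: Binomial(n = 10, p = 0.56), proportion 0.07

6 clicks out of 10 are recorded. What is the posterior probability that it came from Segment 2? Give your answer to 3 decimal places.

0.828

Apply Bayes' rule: the posterior for each component is proportional to its prior times its likelihood at x.
Binomial probabilities:
  f_1 = C(10,6)·0.48^6·0.52^4 = 210·0.0122306·0.0731162 = 0.187793
  f_2 = C(10,6)·0.52^6·0.48^4 = 210·0.0197706·0.0530842 = 0.220396
  f_3 = C(10,6)·0.56^6·0.44^4 = 210·0.030841·0.037481 = 0.242749
Prior × likelihood for each component:
  π_1·f_1 = 0.11 × 0.187793 = 0.0206573
  π_2·f_2 = 0.82 × 0.220396 = 0.180725
  π_3·f_3 = 0.07 × 0.242749 = 0.0169925
Denominator: 0.0206573 + 0.180725 + 0.0169925 = 0.218375
Responsibility of Segment 2: 0.180725 / 0.218375 ≈ 0.828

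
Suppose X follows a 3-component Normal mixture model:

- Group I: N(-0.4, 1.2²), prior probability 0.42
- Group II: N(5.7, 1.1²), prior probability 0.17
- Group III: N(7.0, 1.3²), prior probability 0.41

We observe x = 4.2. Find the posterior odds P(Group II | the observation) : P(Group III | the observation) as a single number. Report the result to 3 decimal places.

Posterior odds = (w_i f_i(x)) / (w_j f_j(x)); the normalising sum cancels.
Evaluate each component's likelihood at the observed value:
  p_I = (1/(1.2·√(2π)))·exp(−(4.2−-0.4)²/(2·1.2²)) = 0.332452·exp(-7.34722) = 0.000214225
  p_II = (1/(1.1·√(2π)))·exp(−(4.2−5.7)²/(2·1.1²)) = 0.362675·exp(-0.92975) = 0.14313
  p_III = (1/(1.3·√(2π)))·exp(−(4.2−7.0)²/(2·1.3²)) = 0.306879·exp(-2.31953) = 0.0301723
Odds = (0.17/0.41) × (0.14313/0.0301723) = 0.414634 × 4.74375 ≈ 1.967

1.967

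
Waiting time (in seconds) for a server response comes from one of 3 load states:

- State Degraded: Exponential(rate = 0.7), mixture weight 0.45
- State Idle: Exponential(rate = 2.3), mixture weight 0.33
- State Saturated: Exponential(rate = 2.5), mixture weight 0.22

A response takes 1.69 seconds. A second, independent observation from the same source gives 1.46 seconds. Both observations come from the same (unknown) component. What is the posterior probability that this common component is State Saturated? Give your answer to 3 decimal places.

0.020

By Bayes' theorem, P(k | x) = π_k f_k(x) / Σ_j π_j f_j(x).
Since both observations come from the same component, the likelihood for component k is f_k(x₁)·f_k(x₂).
  p_Degraded = [0.7·e^(−0.7·1.69) = 0.7·e^(−1.1830) = 0.214451] × [0.251912] = 0.0540228
  p_Idle = [2.3·e^(−2.3·1.69) = 2.3·e^(−3.8870) = 0.0471656] × [0.080051] = 0.00377565
  p_Saturated = [2.5·e^(−2.5·1.69) = 2.5·e^(−4.2250) = 0.0365633] × [0.0649778] = 0.00237581
Unnormalised posteriors:
  π_Degraded·p_Degraded = 0.45 × 0.0540228 = 0.0243102
  π_Idle·p_Idle = 0.33 × 0.00377565 = 0.00124597
  π_Saturated·p_Saturated = 0.22 × 0.00237581 = 0.000522677
Sum: 0.0243102 + 0.00124597 + 0.000522677 = 0.0260789
Responsibility of State Saturated: 0.000522677 / 0.0260789 ≈ 0.020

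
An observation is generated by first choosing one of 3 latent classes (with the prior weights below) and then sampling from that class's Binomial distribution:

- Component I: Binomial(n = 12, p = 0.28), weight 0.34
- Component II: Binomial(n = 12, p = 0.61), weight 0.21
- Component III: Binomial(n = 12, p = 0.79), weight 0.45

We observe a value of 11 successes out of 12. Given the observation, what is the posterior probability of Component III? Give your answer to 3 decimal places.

0.952

Apply Bayes' rule: the posterior for each component is proportional to its prior times its likelihood at x.
Component likelihoods at x = 11 successes out of 12:
  p_I = C(12,11)·0.28^11·0.72^1 = 12·8.29351e-07·0.72 = 7.16559e-06
  p_II = C(12,11)·0.61^11·0.39^1 = 12·0.00435139·0.39 = 0.0203645
  p_III = C(12,11)·0.79^11·0.21^1 = 12·0.0747994·0.21 = 0.188494
Multiply by the mixture weights:
  π_I·p_I = 0.34 × 7.16559e-06 = 2.4363e-06
  π_II·p_II = 0.21 × 0.0203645 = 0.00427655
  π_III·p_III = 0.45 × 0.188494 = 0.0848225
Normaliser: 2.4363e-06 + 0.00427655 + 0.0848225 = 0.0891015
P(Component III | 11 successes out of 12) = 0.0848225 / 0.0891015 ≈ 0.952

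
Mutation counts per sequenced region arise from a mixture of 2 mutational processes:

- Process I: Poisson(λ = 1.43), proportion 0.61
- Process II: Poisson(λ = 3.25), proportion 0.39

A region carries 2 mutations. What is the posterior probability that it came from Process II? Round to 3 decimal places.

P(component k | x) = w_k·f_k(x) / marginal(x), where marginal(x) = Σ_j w_j·f_j(x).
Evaluate each component's likelihood at the observed value:
  p_I = e^(−1.43)·1.43^2/2! = 0.244681
  p_II = e^(−3.25)·3.25^2/2! = 0.204776
Unnormalised posteriors:
  w_I·p_I = 0.61 × 0.244681 = 0.149256
  w_II·p_II = 0.39 × 0.204776 = 0.0798628
Sum: 0.149256 + 0.0798628 = 0.229118
P(Process II | 2 mutations) = 0.0798628 / 0.229118 ≈ 0.349

0.349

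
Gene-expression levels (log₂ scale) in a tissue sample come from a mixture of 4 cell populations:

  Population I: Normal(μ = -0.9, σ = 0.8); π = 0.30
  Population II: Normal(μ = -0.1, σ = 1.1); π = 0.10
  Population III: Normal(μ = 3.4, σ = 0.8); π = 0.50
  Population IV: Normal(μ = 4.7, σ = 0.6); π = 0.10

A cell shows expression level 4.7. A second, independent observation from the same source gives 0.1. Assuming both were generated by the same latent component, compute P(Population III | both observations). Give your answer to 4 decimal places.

0.8760

Apply Bayes' rule: the posterior for each component is proportional to its prior times its likelihood at x.
Since both observations come from the same component, the likelihood for component k is f_k(x₁)·f_k(x₂).
  p_I = [(1/(0.8·√(2π)))·exp(−(4.7−-0.9)²/(2·0.8²)) = 0.498678·exp(-24.50000) = 1.14184e-11] × [0.228311] = 2.60695e-12
  p_II = [(1/(1.1·√(2π)))·exp(−(4.7−-0.1)²/(2·1.1²)) = 0.362675·exp(-9.52066) = 2.65917e-05] × [0.356729] = 9.48606e-06
  p_III = [(1/(0.8·√(2π)))·exp(−(4.7−3.4)²/(2·0.8²)) = 0.498678·exp(-1.32031) = 0.133173] × [0.000100676] = 1.34072e-05
  p_IV = [(1/(0.6·√(2π)))·exp(−(4.7−4.7)²/(2·0.6²)) = 0.664904·exp(-0.00000) = 0.664904] × [1.14637e-13] = 7.62229e-14
Prior × likelihood for each component:
  w_I·p_I = 0.30 × 2.60695e-12 = 7.82085e-13
  w_II·p_II = 0.10 × 9.48606e-06 = 9.48606e-07
  w_III·p_III = 0.50 × 1.34072e-05 = 6.70362e-06
  w_IV·p_IV = 0.10 × 7.62229e-14 = 7.62229e-15
Sum: 7.82085e-13 + 9.48606e-07 + 6.70362e-06 + 7.62229e-15 = 7.65223e-06
So the posterior for Population III is 6.70362e-06 / 7.65223e-06 ≈ 0.8760.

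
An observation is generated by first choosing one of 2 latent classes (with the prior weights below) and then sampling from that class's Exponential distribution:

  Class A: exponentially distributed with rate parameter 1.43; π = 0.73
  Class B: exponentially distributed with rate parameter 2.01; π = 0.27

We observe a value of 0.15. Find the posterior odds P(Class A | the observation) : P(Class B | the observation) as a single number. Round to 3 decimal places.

2.098

The posterior odds equal the prior odds times the likelihood ratio: (w_i/w_j)·(f_i(x)/f_j(x)).
Component likelihoods at x = 0.15:
  f_A = 1.15393
  f_B = 1.48681
Odds = (0.73/0.27) × (1.15393/1.48681) = 2.7037 × 0.776111 ≈ 2.098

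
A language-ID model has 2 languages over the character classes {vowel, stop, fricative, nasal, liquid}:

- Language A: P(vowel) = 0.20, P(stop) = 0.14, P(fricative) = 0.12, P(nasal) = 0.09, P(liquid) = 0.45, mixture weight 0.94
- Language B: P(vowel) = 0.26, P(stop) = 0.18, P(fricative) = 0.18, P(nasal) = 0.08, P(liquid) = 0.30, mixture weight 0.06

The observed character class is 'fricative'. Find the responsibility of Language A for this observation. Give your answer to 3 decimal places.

Posterior ∝ prior × likelihood, so P(k | x) ∝ π_k f_k(x); normalise over all components.
Categorical probabilities:
  L_A = P(fricative | comp) = 0.12
  L_B = P(fricative | comp) = 0.18
Unnormalised posteriors:
  π_A·L_A = 0.94 × 0.12 = 0.1128
  π_B·L_B = 0.06 × 0.18 = 0.0108
Evidence: 0.1128 + 0.0108 = 0.1236
P(Language A | data) = 0.1128 / 0.1236 ≈ 0.913

0.913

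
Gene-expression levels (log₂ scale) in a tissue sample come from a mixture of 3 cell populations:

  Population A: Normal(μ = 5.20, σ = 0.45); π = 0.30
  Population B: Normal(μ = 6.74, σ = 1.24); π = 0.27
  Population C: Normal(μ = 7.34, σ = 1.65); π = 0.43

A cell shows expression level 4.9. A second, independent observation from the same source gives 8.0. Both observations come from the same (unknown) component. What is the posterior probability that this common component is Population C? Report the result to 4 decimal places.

The responsibility of component k is π_k f_k(x) divided by Σ_j π_j f_j(x).
Since both observations come from the same component, the likelihood for component k is f_k(x₁)·f_k(x₂).
  L_A = [0.709884] × [3.47228e-09] = 2.46491e-09
  L_B = [0.106994] × [0.191991] = 0.0205418
  L_C = [0.081015] × [0.223194] = 0.0180821
Prior × likelihood for each component:
  π_A·L_A = 0.30 × 2.46491e-09 = 7.39474e-10
  π_B·L_B = 0.27 × 0.0205418 = 0.00554627
  π_C·L_C = 0.43 × 0.0180821 = 0.00777529
Normaliser: 7.39474e-10 + 0.00554627 + 0.00777529 = 0.0133216
Responsibility of Population C: 0.00777529 / 0.0133216 ≈ 0.5837

0.5837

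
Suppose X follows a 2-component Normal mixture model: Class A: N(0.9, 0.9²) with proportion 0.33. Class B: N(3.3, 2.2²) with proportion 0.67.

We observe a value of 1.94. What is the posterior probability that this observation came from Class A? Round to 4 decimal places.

0.4278

P(component k | x) = π_k·f_k(x) / marginal(x), where marginal(x) = Σ_j π_j·f_j(x).
Component likelihoods at x = 1.94:
  p_A = (1/(0.9·√(2π)))·exp(−(1.94−0.9)²/(2·0.9²)) = 0.443269·exp(-0.66765) = 0.227357
  p_B = (1/(2.2·√(2π)))·exp(−(1.94−3.3)²/(2·2.2²)) = 0.181337·exp(-0.19107) = 0.149798
Weight by the priors:
  π_A·p_A = 0.33 × 0.227357 = 0.0750279
  π_B·p_B = 0.67 × 0.149798 = 0.100364
Sum: 0.0750279 + 0.100364 = 0.175392
So the posterior for Class A is 0.0750279 / 0.175392 ≈ 0.4278.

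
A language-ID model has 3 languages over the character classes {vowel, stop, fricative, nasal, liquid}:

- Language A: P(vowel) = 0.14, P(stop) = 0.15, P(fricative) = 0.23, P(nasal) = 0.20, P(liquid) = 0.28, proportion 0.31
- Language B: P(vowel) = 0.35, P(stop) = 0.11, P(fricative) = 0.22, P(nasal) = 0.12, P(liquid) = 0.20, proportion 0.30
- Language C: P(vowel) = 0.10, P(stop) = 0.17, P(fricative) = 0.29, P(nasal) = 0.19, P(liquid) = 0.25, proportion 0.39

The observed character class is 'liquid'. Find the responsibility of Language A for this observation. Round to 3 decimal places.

By Bayes' theorem, P(k | x) = π_k f_k(x) / Σ_j π_j f_j(x).
Categorical probabilities:
  p_A = P(liquid | comp) = 0.28
  p_B = P(liquid | comp) = 0.20
  p_C = P(liquid | comp) = 0.25
Prior × likelihood for each component:
  π_A·p_A = 0.31 × 0.28 = 0.0868
  π_B·p_B = 0.30 × 0.2 = 0.06
  π_C·p_C = 0.39 × 0.25 = 0.0975
Normaliser: 0.0868 + 0.06 + 0.0975 = 0.2443
P(Language A | the observation) ≈ 0.355

0.355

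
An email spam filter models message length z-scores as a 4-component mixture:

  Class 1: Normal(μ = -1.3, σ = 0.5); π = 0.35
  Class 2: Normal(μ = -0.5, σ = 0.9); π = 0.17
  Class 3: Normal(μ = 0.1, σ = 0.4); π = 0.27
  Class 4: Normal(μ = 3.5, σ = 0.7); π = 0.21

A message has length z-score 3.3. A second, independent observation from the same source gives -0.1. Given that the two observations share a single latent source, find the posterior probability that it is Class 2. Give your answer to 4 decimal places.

0.9718

The responsibility of component k is π_k f_k(x) divided by Σ_j π_j f_j(x).
Since both observations come from the same component, the likelihood for component k is f_k(x₁)·f_k(x₂).
  p_1 = [3.33118e-19] × [0.0447891] = 1.492e-20
  p_2 = [5.96415e-05] × [0.401582] = 2.3951e-05
  p_3 = [1.26307e-14] × [0.880163] = 1.11171e-14
  p_4 = [0.547124] × [1.02917e-06] = 5.63086e-07
Weight by the priors:
  π_1·p_1 = 0.35 × 1.492e-20 = 5.22201e-21
  π_2·p_2 = 0.17 × 2.3951e-05 = 4.07166e-06
  π_3·p_3 = 0.27 × 1.11171e-14 = 3.00161e-15
  π_4·p_4 = 0.21 × 5.63086e-07 = 1.18248e-07
Marginal: 5.22201e-21 + 4.07166e-06 + 3.00161e-15 + 1.18248e-07 = 4.18991e-06
Responsibility of Class 2: 4.07166e-06 / 4.18991e-06 ≈ 0.9718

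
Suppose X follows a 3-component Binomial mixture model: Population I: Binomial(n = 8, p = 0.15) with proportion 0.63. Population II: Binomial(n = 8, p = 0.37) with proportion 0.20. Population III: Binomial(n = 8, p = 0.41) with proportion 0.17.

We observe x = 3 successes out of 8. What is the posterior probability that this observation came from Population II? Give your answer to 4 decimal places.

0.3608

Posterior ∝ prior × likelihood, so P(k | x) ∝ P(Z=k) f_k(x); normalise over all components.
Component likelihoods at x = 3 successes out of 8:
  L_I = C(8,3)·0.15^3·0.85^5 = 56·0.003375·0.443705 = 0.0838603
  L_II = C(8,3)·0.37^3·0.63^5 = 56·0.050653·0.0992437 = 0.281511
  L_III = C(8,3)·0.41^3·0.59^5 = 56·0.068921·0.0714924 = 0.27593
Multiply by the mixture weights:
  P(Z=I)·L_I = 0.63 × 0.0838603 = 0.052832
  P(Z=II)·L_II = 0.20 × 0.281511 = 0.0563023
  P(Z=III)·L_III = 0.17 × 0.27593 = 0.0469082
Normaliser: 0.052832 + 0.0563023 + 0.0469082 = 0.156042
P(Population II | the observation) ≈ 0.3608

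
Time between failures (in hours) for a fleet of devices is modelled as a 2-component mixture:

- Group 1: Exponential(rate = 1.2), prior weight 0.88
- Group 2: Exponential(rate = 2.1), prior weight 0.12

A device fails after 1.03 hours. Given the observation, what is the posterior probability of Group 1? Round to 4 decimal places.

By Bayes' theorem, P(k | x) = P(Z=k) f_k(x) / Σ_j P(Z=j) f_j(x).
Evaluate each component's likelihood at the observed value:
  p_1 = 1.2·e^(−1.2·1.03) = 1.2·e^(−1.2360) = 0.348653
  p_2 = 2.1·e^(−2.1·1.03) = 2.1·e^(−2.1630) = 0.241457
Weight by the priors:
  P(Z=1)·p_1 = 0.88 × 0.348653 = 0.306815
  P(Z=2)·p_2 = 0.12 × 0.241457 = 0.0289749
Denominator: 0.306815 + 0.0289749 = 0.335789
P(Group 1 | the observation) ≈ 0.9137

0.9137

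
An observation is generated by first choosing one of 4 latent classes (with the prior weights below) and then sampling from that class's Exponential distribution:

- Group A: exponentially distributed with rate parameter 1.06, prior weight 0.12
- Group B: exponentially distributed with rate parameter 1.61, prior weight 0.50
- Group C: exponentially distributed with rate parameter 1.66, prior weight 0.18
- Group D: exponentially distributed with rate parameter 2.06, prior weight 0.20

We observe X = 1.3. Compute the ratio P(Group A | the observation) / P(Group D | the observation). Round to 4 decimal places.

1.1329

Posterior odds = (w_i f_i(x)) / (w_j f_j(x)); the normalising sum cancels.
Component likelihoods at x = 1.3:
  f_A = 1.06·e^(−1.06·1.3) = 1.06·e^(−1.3780) = 0.267207
  f_B = 1.61·e^(−1.61·1.3) = 1.61·e^(−2.0930) = 0.19854
  f_C = 1.66·e^(−1.66·1.3) = 1.66·e^(−2.1580) = 0.191823
  f_D = 2.06·e^(−2.06·1.3) = 2.06·e^(−2.6780) = 0.141523
Posterior odds = (w_A·f_A) / (w_D·f_D) = (0.12·0.267207) / (0.20·0.141523) = 0.0320649 / 0.0283046 ≈ 1.1329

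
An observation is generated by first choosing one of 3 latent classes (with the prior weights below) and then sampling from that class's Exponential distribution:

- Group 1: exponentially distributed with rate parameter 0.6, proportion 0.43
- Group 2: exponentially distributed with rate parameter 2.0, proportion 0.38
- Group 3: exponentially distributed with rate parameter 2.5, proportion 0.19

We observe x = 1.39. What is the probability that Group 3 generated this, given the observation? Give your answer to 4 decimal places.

The responsibility of component k is π_k f_k(x) divided by Σ_j π_j f_j(x).
Exponential densities:
  L_1 = 0.6·e^(−0.6·1.39) = 0.6·e^(−0.8340) = 0.260585
  L_2 = 2.0·e^(−2.0·1.39) = 2.0·e^(−2.7800) = 0.124077
  L_3 = 2.5·e^(−2.5·1.39) = 2.5·e^(−3.4750) = 0.0774046
Multiply by the mixture weights:
  π_1·L_1 = 0.43 × 0.260585 = 0.112052
  π_2·L_2 = 0.38 × 0.124077 = 0.0471493
  π_3·L_3 = 0.19 × 0.0774046 = 0.0147069
Denominator: 0.112052 + 0.0471493 + 0.0147069 = 0.173908
So the posterior for Group 3 is 0.0147069 / 0.173908 ≈ 0.0846.

0.0846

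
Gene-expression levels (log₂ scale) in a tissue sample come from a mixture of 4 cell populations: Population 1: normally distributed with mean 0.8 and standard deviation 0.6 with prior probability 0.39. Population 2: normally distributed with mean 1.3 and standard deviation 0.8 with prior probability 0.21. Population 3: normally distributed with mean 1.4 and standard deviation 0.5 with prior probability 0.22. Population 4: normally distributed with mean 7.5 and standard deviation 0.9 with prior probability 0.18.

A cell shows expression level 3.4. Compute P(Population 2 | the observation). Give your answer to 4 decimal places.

0.9757

By Bayes' theorem, P(k | x) = w_k f_k(x) / Σ_j w_j f_j(x).
Component likelihoods at x = 3.4:
  p_1 = 5.56181e-05
  p_2 = 0.0159052
  p_3 = 0.00026766
  p_4 = 1.38099e-05
Unnormalised posteriors:
  w_1·p_1 = 0.39 × 5.56181e-05 = 2.16911e-05
  w_2·p_2 = 0.21 × 0.0159052 = 0.0033401
  w_3·p_3 = 0.22 × 0.00026766 = 5.88853e-05
  w_4·p_4 = 0.18 × 1.38099e-05 = 2.48579e-06
Normaliser: 2.16911e-05 + 0.0033401 + 5.88853e-05 + 2.48579e-06 = 0.00342316
Responsibility of Population 2: 0.0033401 / 0.00342316 ≈ 0.9757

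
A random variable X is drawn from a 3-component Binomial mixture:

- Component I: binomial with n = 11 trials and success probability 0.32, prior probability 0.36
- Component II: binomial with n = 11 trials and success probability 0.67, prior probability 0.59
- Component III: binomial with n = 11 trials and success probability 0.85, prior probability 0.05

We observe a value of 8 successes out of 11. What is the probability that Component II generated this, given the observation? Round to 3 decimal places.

P(component k | x) = π_k·f_k(x) / marginal(x), where marginal(x) = Σ_j π_j·f_j(x).
Component likelihoods at x = 8 successes out of 11:
  f_I = 0.00570441
  f_II = 0.240782
  f_III = 0.151743
Multiply by the mixture weights:
  π_I·f_I = 0.36 × 0.00570441 = 0.00205359
  π_II·f_II = 0.59 × 0.240782 = 0.142061
  π_III·f_III = 0.05 × 0.151743 = 0.00758716
Sum: 0.00205359 + 0.142061 + 0.00758716 = 0.151702
P(Component II | the observation) ≈ 0.936

0.936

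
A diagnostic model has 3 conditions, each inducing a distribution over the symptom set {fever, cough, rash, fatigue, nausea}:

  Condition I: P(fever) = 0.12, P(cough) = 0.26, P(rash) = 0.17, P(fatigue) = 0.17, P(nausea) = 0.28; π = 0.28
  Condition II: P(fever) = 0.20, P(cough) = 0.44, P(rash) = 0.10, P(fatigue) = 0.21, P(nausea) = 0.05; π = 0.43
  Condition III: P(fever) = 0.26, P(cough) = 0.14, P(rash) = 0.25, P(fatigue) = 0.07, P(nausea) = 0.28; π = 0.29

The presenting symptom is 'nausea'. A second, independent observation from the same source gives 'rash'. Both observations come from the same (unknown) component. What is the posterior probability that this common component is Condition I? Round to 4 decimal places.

0.3725

P(component k | x) = π_k·f_k(x) / marginal(x), where marginal(x) = Σ_j π_j·f_j(x).
Since both observations come from the same component, the likelihood for component k is f_k(x₁)·f_k(x₂).
  f_I = [P(nausea | comp) = 0.28] × [0.17] = 0.0476
  f_II = [P(nausea | comp) = 0.05] × [0.1] = 0.005
  f_III = [P(nausea | comp) = 0.28] × [0.25] = 0.07
Multiply by the mixture weights:
  π_I·f_I = 0.28 × 0.0476 = 0.013328
  π_II·f_II = 0.43 × 0.005 = 0.00215
  π_III·f_III = 0.29 × 0.07 = 0.0203
Sum: 0.013328 + 0.00215 + 0.0203 = 0.035778
P(Condition I | x) = 0.013328 / 0.035778 ≈ 0.3725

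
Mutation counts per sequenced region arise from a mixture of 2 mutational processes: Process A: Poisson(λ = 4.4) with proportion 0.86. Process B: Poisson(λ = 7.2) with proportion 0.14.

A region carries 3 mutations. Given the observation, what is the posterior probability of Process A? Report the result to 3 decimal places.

P(component k | x) = P(Z=k)·f_k(x) / marginal(x), where marginal(x) = Σ_j P(Z=j)·f_j(x).
Evaluate each component's likelihood at the observed value:
  L_A = 0.174305
  L_B = 0.0464436
Unnormalised posteriors:
  P(Z=A)·L_A = 0.86 × 0.174305 = 0.149903
  P(Z=B)·L_B = 0.14 × 0.0464436 = 0.00650211
Denominator: 0.149903 + 0.00650211 = 0.156405
So the posterior for Process A is 0.149903 / 0.156405 ≈ 0.958.

0.958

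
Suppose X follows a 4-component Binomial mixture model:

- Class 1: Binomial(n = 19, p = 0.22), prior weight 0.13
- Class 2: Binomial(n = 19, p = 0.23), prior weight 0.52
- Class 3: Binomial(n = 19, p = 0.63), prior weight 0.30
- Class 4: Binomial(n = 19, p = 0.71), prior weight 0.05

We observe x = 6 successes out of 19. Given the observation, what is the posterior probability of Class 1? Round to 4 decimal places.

P(component k | x) = π_k·f_k(x) / marginal(x), where marginal(x) = Σ_j π_j·f_j(x).
Component likelihoods at x = 6 successes out of 19:
  p_1 = C(19,6)·0.22^6·0.78^13 = 27132·0.00011338·0.0395576 = 0.121688
  p_2 = C(19,6)·0.23^6·0.77^13 = 27132·0.000148036·0.0334487 = 0.134347
  p_3 = C(19,6)·0.63^6·0.37^13 = 27132·0.0625235·2.43569e-06 = 0.00413188
  p_4 = C(19,6)·0.71^6·0.29^13 = 27132·0.1281·1.02606e-07 = 0.00035662
Unnormalised posteriors:
  π_1·p_1 = 0.13 × 0.121688 = 0.0158194
  π_2·p_2 = 0.52 × 0.134347 = 0.0698605
  π_3·p_3 = 0.30 × 0.00413188 = 0.00123956
  π_4·p_4 = 0.05 × 0.00035662 = 1.7831e-05
Denominator: 0.0158194 + 0.0698605 + 0.00123956 + 1.7831e-05 = 0.0869373
So the posterior for Class 1 is 0.0158194 / 0.0869373 ≈ 0.1820.

0.1820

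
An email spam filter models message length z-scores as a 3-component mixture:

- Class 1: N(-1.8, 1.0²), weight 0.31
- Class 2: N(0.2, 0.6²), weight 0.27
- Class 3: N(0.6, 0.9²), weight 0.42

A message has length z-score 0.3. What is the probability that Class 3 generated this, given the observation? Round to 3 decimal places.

The responsibility of component k is w_k f_k(x) divided by Σ_j w_j f_j(x).
Evaluate each component's likelihood at the observed value:
  f_1 = (1/(1.0·√(2π)))·exp(−(0.3−-1.8)²/(2·1.0²)) = 0.398942·exp(-2.20500) = 0.0439836
  f_2 = (1/(0.6·√(2π)))·exp(−(0.3−0.2)²/(2·0.6²)) = 0.664904·exp(-0.01389) = 0.655733
  f_3 = (1/(0.9·√(2π)))·exp(−(0.3−0.6)²/(2·0.9²)) = 0.443269·exp(-0.05556) = 0.419315
Weight by the priors:
  w_1·f_1 = 0.31 × 0.0439836 = 0.0136349
  w_2·f_2 = 0.27 × 0.655733 = 0.177048
  w_3·f_3 = 0.42 × 0.419315 = 0.176112
Evidence: 0.0136349 + 0.177048 + 0.176112 = 0.366795
P(Class 3 | data) ≈ 0.480

0.480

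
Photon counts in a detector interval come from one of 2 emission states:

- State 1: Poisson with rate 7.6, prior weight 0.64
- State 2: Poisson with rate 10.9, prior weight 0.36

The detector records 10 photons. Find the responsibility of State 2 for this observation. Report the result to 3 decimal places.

0.433

Apply Bayes' rule: the posterior for each component is proportional to its prior times its likelihood at x.
Poisson probabilities:
  f_1 = 0.0886614
  f_2 = 0.120418
Prior × likelihood for each component:
  π_1·f_1 = 0.64 × 0.0886614 = 0.0567433
  π_2·f_2 = 0.36 × 0.120418 = 0.0433505
Marginal: 0.0567433 + 0.0433505 = 0.100094
P(State 2 | x) ≈ 0.433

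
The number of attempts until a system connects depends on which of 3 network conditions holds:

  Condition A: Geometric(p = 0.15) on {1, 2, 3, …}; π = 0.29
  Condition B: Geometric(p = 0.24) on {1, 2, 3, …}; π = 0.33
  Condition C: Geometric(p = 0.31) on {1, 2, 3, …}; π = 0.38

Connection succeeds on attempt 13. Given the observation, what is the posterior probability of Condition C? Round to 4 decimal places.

0.1307

The responsibility of component k is π_k f_k(x) divided by Σ_j π_j f_j(x).
Evaluate each component's likelihood at the observed value:
  L_A = 0.15·(1−0.15)^12 = 0.15·0.142242 = 0.0213363
  L_B = 0.24·(1−0.24)^12 = 0.24·0.0371333 = 0.00891198
  L_C = 0.31·(1−0.31)^12 = 0.31·0.0116463 = 0.00361036
Weight by the priors:
  π_A·L_A = 0.29 × 0.0213363 = 0.00618752
  π_B·L_B = 0.33 × 0.00891198 = 0.00294095
  π_C·L_C = 0.38 × 0.00361036 = 0.00137194
Normaliser: 0.00618752 + 0.00294095 + 0.00137194 = 0.0105004
P(Condition C | the observation) ≈ 0.1307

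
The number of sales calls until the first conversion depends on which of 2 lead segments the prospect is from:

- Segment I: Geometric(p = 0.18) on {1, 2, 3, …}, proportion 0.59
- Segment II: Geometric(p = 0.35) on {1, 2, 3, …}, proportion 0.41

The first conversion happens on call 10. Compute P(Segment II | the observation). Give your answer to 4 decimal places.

0.1431

The responsibility of component k is w_k f_k(x) divided by Σ_j w_j f_j(x).
Geometric probabilities:
  p_I = 0.18·(1−0.18)^9 = 0.18·0.16762 = 0.0301715
  p_II = 0.35·(1−0.35)^9 = 0.35·0.0207119 = 0.00724917
Prior × likelihood for each component:
  w_I·p_I = 0.59 × 0.0301715 = 0.0178012
  w_II·p_II = 0.41 × 0.00724917 = 0.00297216
Evidence: 0.0178012 + 0.00297216 = 0.0207734
So the posterior for Segment II is 0.00297216 / 0.0207734 ≈ 0.1431.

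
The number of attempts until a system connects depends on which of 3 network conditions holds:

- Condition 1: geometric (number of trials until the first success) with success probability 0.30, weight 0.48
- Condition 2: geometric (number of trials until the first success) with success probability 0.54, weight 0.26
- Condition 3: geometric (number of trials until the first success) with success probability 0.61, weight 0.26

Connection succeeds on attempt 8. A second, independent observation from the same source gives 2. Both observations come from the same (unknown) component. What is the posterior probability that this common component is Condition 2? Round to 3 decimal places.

0.056

Apply Bayes' rule: the posterior for each component is proportional to its prior times its likelihood at x.
Since both observations come from the same component, the likelihood for component k is f_k(x₁)·f_k(x₂).
  L_1 = [0.0247063] × [0.21] = 0.00518832
  L_2 = [0.00235342] × [0.2484] = 0.000584588
  L_3 = [0.000837109] × [0.2379] = 0.000199148
Weight by the priors:
  π_1·L_1 = 0.48 × 0.00518832 = 0.00249039
  π_2·L_2 = 0.26 × 0.000584588 = 0.000151993
  π_3·L_3 = 0.26 × 0.000199148 = 5.17785e-05
Sum: 0.00249039 + 0.000151993 + 5.17785e-05 = 0.00269417
P(Condition 2 | x) = 0.000151993 / 0.00269417 ≈ 0.056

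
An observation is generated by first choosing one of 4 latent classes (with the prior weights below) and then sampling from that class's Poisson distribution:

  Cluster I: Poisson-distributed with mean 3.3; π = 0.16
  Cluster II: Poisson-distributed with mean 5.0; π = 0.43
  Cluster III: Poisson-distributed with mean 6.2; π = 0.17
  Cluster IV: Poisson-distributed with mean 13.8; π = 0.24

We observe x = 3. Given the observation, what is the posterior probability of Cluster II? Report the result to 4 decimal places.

Posterior ∝ prior × likelihood, so P(k | x) ∝ π_k f_k(x); normalise over all components.
Evaluate each component's likelihood at the observed value:
  L_I = 0.220912
  L_II = 0.140374
  L_III = 0.0806117
  L_IV = 0.000444859
Weight by the priors:
  π_I·L_I = 0.16 × 0.220912 = 0.0353459
  π_II·L_II = 0.43 × 0.140374 = 0.0603608
  π_III·L_III = 0.17 × 0.0806117 = 0.013704
  π_IV·L_IV = 0.24 × 0.000444859 = 0.000106766
Marginal: 0.0353459 + 0.0603608 + 0.013704 + 0.000106766 = 0.109517
So the posterior for Cluster II is 0.0603608 / 0.109517 ≈ 0.5512.

0.5512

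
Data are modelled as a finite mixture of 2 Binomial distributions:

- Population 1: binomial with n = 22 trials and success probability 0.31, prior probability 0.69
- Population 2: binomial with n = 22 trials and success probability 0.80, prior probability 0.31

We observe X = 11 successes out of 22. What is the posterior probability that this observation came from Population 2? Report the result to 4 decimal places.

0.0181

Posterior ∝ prior × likelihood, so P(k | x) ∝ P(Z=k) f_k(x); normalise over all components.
Evaluate each component's likelihood at the observed value:
  f_1 = C(22,11)·0.31^11·0.69^11 = 705432·2.54085e-06·0.0168787 = 0.0302534
  f_2 = C(22,11)·0.80^11·0.20^11 = 705432·0.0858993·2.048e-08 = 0.00124101
Prior × likelihood for each component:
  P(Z=1)·f_1 = 0.69 × 0.0302534 = 0.0208748
  P(Z=2)·f_2 = 0.31 × 0.00124101 = 0.000384713
Normaliser: 0.0208748 + 0.000384713 = 0.0212595
P(Population 2 | x) ≈ 0.0181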